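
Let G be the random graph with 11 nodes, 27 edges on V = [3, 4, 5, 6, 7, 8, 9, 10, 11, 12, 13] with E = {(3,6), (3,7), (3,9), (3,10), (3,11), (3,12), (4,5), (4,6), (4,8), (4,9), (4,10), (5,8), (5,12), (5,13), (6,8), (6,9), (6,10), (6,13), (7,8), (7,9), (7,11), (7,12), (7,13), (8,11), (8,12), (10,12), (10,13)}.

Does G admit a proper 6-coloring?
Yes, G is 6-colorable

A valid 6-coloring: color 1: [3, 8, 13]; color 2: [5, 7, 10]; color 3: [4, 11, 12]; color 4: [6]; color 5: [9].
(χ(G) = 4 ≤ 6.)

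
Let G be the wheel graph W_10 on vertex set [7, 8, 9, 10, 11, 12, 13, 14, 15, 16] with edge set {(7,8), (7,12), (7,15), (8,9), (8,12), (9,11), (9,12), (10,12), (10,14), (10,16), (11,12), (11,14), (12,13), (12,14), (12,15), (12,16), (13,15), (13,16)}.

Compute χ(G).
Clique number ω(G) = 3 (lower bound: χ ≥ ω).
Odd cycle [15, 7, 8, 9, 11, 14, 10, 16, 13] needs 3 colors (χ ≥ 3).
Vertex 12 is adjacent to every vertex of [7, 8, 9, 10, 11, 13, 14, 15, 16], which already need 3 colors among themselves, so 12 needs a new color (χ ≥ 4).
The coloring below uses 4 colors, so χ(G) = 4.
A valid 4-coloring: color 1: [12]; color 2: [8, 11, 15, 16]; color 3: [7, 9, 13, 14]; color 4: [10].

χ(G) = 4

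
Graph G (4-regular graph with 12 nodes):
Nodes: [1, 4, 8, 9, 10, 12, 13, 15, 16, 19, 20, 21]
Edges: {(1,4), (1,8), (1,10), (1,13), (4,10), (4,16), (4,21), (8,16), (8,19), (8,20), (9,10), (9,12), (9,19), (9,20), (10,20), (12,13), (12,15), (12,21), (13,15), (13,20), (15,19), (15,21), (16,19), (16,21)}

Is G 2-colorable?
No, G is not 2-colorable

The clique on vertices [1, 4, 10] has size 3 > 2, so it alone needs 3 colors.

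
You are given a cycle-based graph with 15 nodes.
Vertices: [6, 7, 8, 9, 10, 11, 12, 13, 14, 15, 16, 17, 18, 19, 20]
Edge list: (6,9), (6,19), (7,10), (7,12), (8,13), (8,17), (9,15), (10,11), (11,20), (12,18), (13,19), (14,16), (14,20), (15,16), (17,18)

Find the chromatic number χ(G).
χ(G) = 3

Clique number ω(G) = 2 (lower bound: χ ≥ ω).
Odd cycle [7, 12, 18, 17, 8, 13, 19, 6, 9, 15, 16, 14, 20, 11, 10] needs 3 colors (χ ≥ 3).
The coloring below uses 3 colors, so χ(G) = 3.
A valid 3-coloring: color 1: [7, 8, 9, 11, 16, 18, 19]; color 2: [6, 10, 12, 13, 14, 15, 17]; color 3: [20].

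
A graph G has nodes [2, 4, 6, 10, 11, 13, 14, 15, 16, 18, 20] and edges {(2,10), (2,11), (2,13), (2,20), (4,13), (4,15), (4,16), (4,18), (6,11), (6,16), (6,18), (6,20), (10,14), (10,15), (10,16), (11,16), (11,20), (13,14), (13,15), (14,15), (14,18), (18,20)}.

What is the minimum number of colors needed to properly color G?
Clique number ω(G) = 3 (lower bound: χ ≥ ω).
The clique on [2, 11, 20] has size 3, forcing χ ≥ 3, and the coloring below uses 3 colors, so χ(G) = 3.
A valid 3-coloring: color 1: [15, 16, 20]; color 2: [10, 11, 13, 18]; color 3: [2, 4, 6, 14].

χ(G) = 3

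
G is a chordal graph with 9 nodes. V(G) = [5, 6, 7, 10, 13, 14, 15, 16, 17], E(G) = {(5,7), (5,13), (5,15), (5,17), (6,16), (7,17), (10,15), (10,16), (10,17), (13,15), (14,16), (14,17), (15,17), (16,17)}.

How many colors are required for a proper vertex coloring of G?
Clique number ω(G) = 3 (lower bound: χ ≥ ω).
The clique on [10, 16, 17] has size 3, forcing χ ≥ 3, and the coloring below uses 3 colors, so χ(G) = 3.
A valid 3-coloring: color 1: [6, 13, 17]; color 2: [7, 15, 16]; color 3: [5, 10, 14].

χ(G) = 3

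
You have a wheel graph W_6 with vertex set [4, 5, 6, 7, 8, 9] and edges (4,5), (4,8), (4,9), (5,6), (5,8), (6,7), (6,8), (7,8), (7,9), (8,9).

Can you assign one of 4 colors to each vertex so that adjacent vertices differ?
A valid 4-coloring: color 1: [8]; color 2: [4, 7]; color 3: [5, 9]; color 4: [6].
(χ(G) = 4 ≤ 4.)

Yes, G is 4-colorable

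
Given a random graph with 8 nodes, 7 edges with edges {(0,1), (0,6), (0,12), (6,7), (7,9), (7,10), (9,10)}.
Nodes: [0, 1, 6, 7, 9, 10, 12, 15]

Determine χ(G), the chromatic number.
Clique number ω(G) = 3 (lower bound: χ ≥ ω).
The clique on [7, 9, 10] has size 3, forcing χ ≥ 3, and the coloring below uses 3 colors, so χ(G) = 3.
A valid 3-coloring: color 1: [0, 7, 15]; color 2: [1, 6, 10, 12]; color 3: [9].

χ(G) = 3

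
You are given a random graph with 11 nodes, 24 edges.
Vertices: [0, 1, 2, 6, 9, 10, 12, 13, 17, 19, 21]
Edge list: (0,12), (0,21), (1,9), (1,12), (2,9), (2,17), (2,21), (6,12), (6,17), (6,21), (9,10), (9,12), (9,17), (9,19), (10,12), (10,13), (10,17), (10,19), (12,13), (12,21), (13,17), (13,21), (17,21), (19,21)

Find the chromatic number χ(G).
χ(G) = 4

Clique number ω(G) = 3 (lower bound: χ ≥ ω).
Odd cycle [10, 9, 2, 21, 13] needs 3 colors (χ ≥ 3).
Vertex 17 is adjacent to every vertex of [2, 9, 10, 13, 21], which already need 3 colors among themselves, so 17 needs a new color (χ ≥ 4).
The coloring below uses 4 colors, so χ(G) = 4.
A valid 4-coloring: color 1: [1, 10, 21]; color 2: [12, 17, 19]; color 3: [0, 6, 9, 13]; color 4: [2].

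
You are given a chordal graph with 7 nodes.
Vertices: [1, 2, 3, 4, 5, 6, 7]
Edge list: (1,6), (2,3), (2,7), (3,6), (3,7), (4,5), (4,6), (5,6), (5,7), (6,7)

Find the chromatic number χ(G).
Clique number ω(G) = 3 (lower bound: χ ≥ ω).
The clique on [2, 3, 7] has size 3, forcing χ ≥ 3, and the coloring below uses 3 colors, so χ(G) = 3.
A valid 3-coloring: color 1: [2, 6]; color 2: [1, 4, 7]; color 3: [3, 5].

χ(G) = 3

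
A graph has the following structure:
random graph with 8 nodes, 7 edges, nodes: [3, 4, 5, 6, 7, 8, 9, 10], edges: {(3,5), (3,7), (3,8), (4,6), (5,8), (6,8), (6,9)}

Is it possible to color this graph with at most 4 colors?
A valid 4-coloring: color 1: [4, 7, 8, 9, 10]; color 2: [3, 6]; color 3: [5].
(χ(G) = 3 ≤ 4.)

Yes, G is 4-colorable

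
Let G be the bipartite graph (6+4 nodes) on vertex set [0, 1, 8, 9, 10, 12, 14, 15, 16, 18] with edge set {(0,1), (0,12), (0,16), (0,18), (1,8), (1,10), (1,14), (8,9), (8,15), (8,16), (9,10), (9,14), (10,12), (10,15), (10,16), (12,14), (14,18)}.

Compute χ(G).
Clique number ω(G) = 2 (lower bound: χ ≥ ω).
The graph is bipartite (no odd cycle), so 2 colors suffice: χ(G) = 2.
A valid 2-coloring: color 1: [0, 8, 10, 14]; color 2: [1, 9, 12, 15, 16, 18].

χ(G) = 2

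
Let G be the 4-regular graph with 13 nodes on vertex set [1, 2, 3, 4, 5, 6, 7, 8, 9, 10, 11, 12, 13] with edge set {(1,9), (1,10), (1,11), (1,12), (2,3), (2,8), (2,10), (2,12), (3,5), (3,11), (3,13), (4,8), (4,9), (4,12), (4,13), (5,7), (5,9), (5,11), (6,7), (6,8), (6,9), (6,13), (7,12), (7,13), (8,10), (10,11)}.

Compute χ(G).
Clique number ω(G) = 3 (lower bound: χ ≥ ω).
The clique on [1, 10, 11] has size 3, forcing χ ≥ 3, and the coloring below uses 3 colors, so χ(G) = 3.
A valid 3-coloring: color 1: [8, 9, 11, 12, 13]; color 2: [3, 4, 7, 10]; color 3: [1, 2, 5, 6].

χ(G) = 3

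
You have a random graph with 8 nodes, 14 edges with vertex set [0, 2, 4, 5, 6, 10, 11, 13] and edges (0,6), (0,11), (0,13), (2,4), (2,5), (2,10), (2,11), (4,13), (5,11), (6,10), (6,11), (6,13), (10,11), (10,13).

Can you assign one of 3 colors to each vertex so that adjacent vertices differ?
A valid 3-coloring: color 1: [11, 13]; color 2: [0, 4, 5, 10]; color 3: [2, 6].
(χ(G) = 3 ≤ 3.)

Yes, G is 3-colorable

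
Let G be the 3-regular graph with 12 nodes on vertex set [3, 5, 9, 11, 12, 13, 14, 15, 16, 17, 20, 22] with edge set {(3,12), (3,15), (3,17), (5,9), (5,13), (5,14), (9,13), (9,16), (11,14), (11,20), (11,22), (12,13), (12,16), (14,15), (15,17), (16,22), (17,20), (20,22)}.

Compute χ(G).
χ(G) = 3

Clique number ω(G) = 3 (lower bound: χ ≥ ω).
The clique on [3, 15, 17] has size 3, forcing χ ≥ 3, and the coloring below uses 3 colors, so χ(G) = 3.
A valid 3-coloring: color 1: [5, 11, 12, 17]; color 2: [3, 13, 14, 16, 20]; color 3: [9, 15, 22].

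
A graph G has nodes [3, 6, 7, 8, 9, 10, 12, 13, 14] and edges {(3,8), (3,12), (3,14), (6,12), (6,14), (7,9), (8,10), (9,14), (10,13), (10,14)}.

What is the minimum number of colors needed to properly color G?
Clique number ω(G) = 2 (lower bound: χ ≥ ω).
The graph is bipartite (no odd cycle), so 2 colors suffice: χ(G) = 2.
A valid 2-coloring: color 1: [7, 8, 12, 13, 14]; color 2: [3, 6, 9, 10].

χ(G) = 2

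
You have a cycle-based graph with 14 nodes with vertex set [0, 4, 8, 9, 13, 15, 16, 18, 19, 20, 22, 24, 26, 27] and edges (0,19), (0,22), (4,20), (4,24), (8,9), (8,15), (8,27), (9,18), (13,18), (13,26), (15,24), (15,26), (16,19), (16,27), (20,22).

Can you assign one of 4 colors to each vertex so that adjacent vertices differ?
A valid 4-coloring: color 1: [0, 8, 16, 18, 20, 24, 26]; color 2: [4, 9, 13, 15, 19, 22, 27].
(χ(G) = 2 ≤ 4.)

Yes, G is 4-colorable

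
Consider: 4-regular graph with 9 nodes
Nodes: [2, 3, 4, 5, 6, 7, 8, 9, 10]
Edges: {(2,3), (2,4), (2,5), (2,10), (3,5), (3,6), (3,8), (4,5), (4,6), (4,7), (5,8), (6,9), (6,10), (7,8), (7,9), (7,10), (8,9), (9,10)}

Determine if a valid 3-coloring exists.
Suppose a proper 3-coloring c exists. The clique [2, 3, 5] takes 3 distinct colors; by symmetry let c(2) = 1, c(3) = 2, c(5) = 3.
- Vertex 4: neighbors [2, 5] already have colors [1, 3] ⇒ c(4) = 2.
- Vertex 8: neighbors [3, 5] already have colors [2, 3] ⇒ c(8) = 1.
- Vertex 7: neighbors [8, 4] already have colors [1, 2] ⇒ c(7) = 3.
- Vertex 9: neighbors [8, 7] already have colors [1, 3] ⇒ c(9) = 2.
- Vertex 10: neighbors [2, 9, 7] already have colors [1, 2, 3] — all 3 colors blocked. Contradiction.
The forced assignments end in a contradiction, so G has no proper 3-coloring (χ ≥ 4).

No, G is not 3-colorable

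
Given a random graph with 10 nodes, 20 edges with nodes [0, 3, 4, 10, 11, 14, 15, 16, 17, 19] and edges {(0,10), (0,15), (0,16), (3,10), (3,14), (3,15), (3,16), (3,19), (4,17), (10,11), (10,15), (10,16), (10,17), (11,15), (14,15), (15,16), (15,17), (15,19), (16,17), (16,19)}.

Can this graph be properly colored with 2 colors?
The clique on vertices [0, 10, 15, 16] has size 4 > 2, so it alone needs 4 colors.

No, G is not 2-colorable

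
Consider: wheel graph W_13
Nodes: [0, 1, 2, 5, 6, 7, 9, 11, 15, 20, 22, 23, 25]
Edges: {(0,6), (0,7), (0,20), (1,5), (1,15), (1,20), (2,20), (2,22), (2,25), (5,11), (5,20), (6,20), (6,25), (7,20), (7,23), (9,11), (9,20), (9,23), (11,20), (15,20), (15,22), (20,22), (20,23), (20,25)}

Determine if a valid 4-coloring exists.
Yes, G is 4-colorable

A valid 4-coloring: color 1: [20]; color 2: [2, 5, 6, 7, 9, 15]; color 3: [0, 1, 11, 22, 23, 25].
(χ(G) = 3 ≤ 4.)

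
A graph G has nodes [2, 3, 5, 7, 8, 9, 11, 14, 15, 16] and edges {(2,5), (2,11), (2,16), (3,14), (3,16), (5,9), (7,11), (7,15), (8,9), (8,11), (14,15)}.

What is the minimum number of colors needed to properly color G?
Clique number ω(G) = 2 (lower bound: χ ≥ ω).
Odd cycle [5, 9, 8, 11, 2] needs 3 colors (χ ≥ 3).
The coloring below uses 3 colors, so χ(G) = 3.
A valid 3-coloring: color 1: [2, 7, 9, 14]; color 2: [3, 5, 11, 15]; color 3: [8, 16].

χ(G) = 3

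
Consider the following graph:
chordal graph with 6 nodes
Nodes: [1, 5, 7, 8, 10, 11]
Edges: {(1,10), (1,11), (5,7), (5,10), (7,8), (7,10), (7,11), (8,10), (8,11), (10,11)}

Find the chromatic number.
Clique number ω(G) = 4 (lower bound: χ ≥ ω).
The clique on [7, 8, 10, 11] has size 4, forcing χ ≥ 4, and the coloring below uses 4 colors, so χ(G) = 4.
A valid 4-coloring: color 1: [10]; color 2: [1, 7]; color 3: [5, 11]; color 4: [8].

χ(G) = 4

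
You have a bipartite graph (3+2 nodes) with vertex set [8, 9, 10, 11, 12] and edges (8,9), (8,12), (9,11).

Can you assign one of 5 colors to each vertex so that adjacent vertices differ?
A valid 5-coloring: color 1: [9, 10, 12]; color 2: [8, 11].
(χ(G) = 2 ≤ 5.)

Yes, G is 5-colorable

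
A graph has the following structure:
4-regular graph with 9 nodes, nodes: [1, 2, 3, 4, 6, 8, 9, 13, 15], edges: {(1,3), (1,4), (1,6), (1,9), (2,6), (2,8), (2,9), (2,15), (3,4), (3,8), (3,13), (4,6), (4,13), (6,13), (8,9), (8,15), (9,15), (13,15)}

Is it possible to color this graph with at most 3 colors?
No, G is not 3-colorable

The clique on vertices [2, 8, 9, 15] has size 4 > 3, so it alone needs 4 colors.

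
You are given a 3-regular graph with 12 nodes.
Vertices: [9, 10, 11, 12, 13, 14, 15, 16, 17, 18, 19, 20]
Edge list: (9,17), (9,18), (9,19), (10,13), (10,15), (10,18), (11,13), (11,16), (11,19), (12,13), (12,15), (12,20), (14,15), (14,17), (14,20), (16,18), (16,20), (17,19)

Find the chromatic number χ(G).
χ(G) = 3

Clique number ω(G) = 3 (lower bound: χ ≥ ω).
The clique on [9, 17, 19] has size 3, forcing χ ≥ 3, and the coloring below uses 3 colors, so χ(G) = 3.
A valid 3-coloring: color 1: [9, 10, 11, 20]; color 2: [13, 15, 16, 17]; color 3: [12, 14, 18, 19].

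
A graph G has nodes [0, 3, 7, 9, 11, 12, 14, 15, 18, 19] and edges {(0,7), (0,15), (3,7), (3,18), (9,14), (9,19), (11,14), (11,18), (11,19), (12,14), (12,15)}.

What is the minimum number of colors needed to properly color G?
Clique number ω(G) = 2 (lower bound: χ ≥ ω).
The graph is bipartite (no odd cycle), so 2 colors suffice: χ(G) = 2.
A valid 2-coloring: color 1: [7, 14, 15, 18, 19]; color 2: [0, 3, 9, 11, 12].

χ(G) = 2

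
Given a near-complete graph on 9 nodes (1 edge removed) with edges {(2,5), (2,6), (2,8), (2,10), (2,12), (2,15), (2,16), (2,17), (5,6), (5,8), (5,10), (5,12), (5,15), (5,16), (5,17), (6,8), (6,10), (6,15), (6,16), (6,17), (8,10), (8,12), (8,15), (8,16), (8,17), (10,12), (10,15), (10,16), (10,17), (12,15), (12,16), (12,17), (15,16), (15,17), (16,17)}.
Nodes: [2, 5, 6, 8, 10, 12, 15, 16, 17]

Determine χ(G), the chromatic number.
Clique number ω(G) = 8 (lower bound: χ ≥ ω).
The clique on [2, 5, 8, 10, 12, 15, 16, 17] has size 8, forcing χ ≥ 8, and the coloring below uses 8 colors, so χ(G) = 8.
A valid 8-coloring: color 1: [5]; color 2: [8]; color 3: [16]; color 4: [10]; color 5: [15]; color 6: [17]; color 7: [2]; color 8: [6, 12].

χ(G) = 8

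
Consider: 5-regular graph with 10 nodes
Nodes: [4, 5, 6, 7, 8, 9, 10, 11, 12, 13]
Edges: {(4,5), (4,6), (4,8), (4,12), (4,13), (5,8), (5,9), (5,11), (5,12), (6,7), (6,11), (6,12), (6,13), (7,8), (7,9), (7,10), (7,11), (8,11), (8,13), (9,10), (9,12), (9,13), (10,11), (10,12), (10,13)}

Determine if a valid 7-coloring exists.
A valid 7-coloring: color 1: [6, 8, 9]; color 2: [4, 11]; color 3: [7, 12, 13]; color 4: [5, 10].
(χ(G) = 4 ≤ 7.)

Yes, G is 7-colorable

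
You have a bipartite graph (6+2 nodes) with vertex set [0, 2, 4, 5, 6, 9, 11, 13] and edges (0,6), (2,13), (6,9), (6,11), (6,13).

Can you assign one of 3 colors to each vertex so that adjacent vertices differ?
Yes, G is 3-colorable

A valid 3-coloring: color 1: [2, 4, 5, 6]; color 2: [0, 9, 11, 13].
(χ(G) = 2 ≤ 3.)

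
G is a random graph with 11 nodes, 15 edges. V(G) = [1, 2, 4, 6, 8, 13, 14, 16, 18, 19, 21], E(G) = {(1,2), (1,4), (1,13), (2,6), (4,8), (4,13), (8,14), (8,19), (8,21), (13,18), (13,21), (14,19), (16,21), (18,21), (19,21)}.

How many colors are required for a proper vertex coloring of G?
Clique number ω(G) = 3 (lower bound: χ ≥ ω).
The clique on [1, 4, 13] has size 3, forcing χ ≥ 3, and the coloring below uses 3 colors, so χ(G) = 3.
A valid 3-coloring: color 1: [1, 6, 14, 21]; color 2: [2, 8, 13, 16]; color 3: [4, 18, 19].

χ(G) = 3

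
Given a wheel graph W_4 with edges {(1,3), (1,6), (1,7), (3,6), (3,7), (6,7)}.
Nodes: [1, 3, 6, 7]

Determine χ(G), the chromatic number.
χ(G) = 4

Clique number ω(G) = 4 (lower bound: χ ≥ ω).
The clique on [1, 3, 6, 7] has size 4, forcing χ ≥ 4, and the coloring below uses 4 colors, so χ(G) = 4.
A valid 4-coloring: color 1: [6]; color 2: [7]; color 3: [3]; color 4: [1].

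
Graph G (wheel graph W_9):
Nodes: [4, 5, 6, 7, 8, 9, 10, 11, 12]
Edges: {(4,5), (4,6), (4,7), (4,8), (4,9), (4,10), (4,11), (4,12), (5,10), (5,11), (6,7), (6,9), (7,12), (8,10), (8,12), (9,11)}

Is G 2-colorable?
The clique on vertices [4, 5, 10] has size 3 > 2, so it alone needs 3 colors.

No, G is not 2-colorable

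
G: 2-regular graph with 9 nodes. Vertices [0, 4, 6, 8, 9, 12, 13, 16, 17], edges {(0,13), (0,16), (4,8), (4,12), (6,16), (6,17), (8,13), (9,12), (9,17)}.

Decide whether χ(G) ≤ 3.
A valid 3-coloring: color 1: [0, 6, 8, 12]; color 2: [4, 13, 16, 17]; color 3: [9].
(χ(G) = 3 ≤ 3.)

Yes, G is 3-colorable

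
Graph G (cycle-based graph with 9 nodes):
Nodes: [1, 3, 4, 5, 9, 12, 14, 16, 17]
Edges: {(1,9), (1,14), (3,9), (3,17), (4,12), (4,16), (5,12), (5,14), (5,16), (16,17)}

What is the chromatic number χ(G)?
χ(G) = 3

Clique number ω(G) = 2 (lower bound: χ ≥ ω).
Odd cycle [3, 17, 16, 5, 14, 1, 9] needs 3 colors (χ ≥ 3).
The coloring below uses 3 colors, so χ(G) = 3.
A valid 3-coloring: color 1: [1, 3, 12, 16]; color 2: [4, 5, 9, 17]; color 3: [14].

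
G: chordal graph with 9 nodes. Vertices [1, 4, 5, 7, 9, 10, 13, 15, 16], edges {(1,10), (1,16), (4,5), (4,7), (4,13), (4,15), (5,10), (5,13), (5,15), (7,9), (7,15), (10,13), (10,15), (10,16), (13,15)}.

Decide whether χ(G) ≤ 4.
A valid 4-coloring: color 1: [9, 15, 16]; color 2: [4, 10]; color 3: [1, 7, 13]; color 4: [5].
(χ(G) = 4 ≤ 4.)

Yes, G is 4-colorable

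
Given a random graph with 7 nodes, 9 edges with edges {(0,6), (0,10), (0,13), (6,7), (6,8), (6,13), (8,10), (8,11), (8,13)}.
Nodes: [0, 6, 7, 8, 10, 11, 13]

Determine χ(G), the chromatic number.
Clique number ω(G) = 3 (lower bound: χ ≥ ω).
The clique on [6, 8, 13] has size 3, forcing χ ≥ 3, and the coloring below uses 3 colors, so χ(G) = 3.
A valid 3-coloring: color 1: [0, 7, 8]; color 2: [6, 10, 11]; color 3: [13].

χ(G) = 3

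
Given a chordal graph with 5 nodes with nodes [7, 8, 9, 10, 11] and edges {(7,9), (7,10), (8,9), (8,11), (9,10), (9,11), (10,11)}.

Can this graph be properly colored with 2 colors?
No, G is not 2-colorable

The clique on vertices [8, 9, 11] has size 3 > 2, so it alone needs 3 colors.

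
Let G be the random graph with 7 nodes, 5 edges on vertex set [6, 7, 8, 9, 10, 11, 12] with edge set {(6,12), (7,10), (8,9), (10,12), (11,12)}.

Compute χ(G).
χ(G) = 2

Clique number ω(G) = 2 (lower bound: χ ≥ ω).
The graph is bipartite (no odd cycle), so 2 colors suffice: χ(G) = 2.
A valid 2-coloring: color 1: [7, 8, 12]; color 2: [6, 9, 10, 11].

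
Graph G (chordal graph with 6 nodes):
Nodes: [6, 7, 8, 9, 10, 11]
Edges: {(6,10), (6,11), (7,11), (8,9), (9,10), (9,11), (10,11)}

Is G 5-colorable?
A valid 5-coloring: color 1: [8, 11]; color 2: [7, 10]; color 3: [6, 9].
(χ(G) = 3 ≤ 5.)

Yes, G is 5-colorable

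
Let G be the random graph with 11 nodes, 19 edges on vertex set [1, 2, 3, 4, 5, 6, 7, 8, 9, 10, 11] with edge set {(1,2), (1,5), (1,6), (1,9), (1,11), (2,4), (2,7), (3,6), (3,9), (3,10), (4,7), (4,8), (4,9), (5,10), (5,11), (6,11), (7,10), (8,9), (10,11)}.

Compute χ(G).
χ(G) = 3

Clique number ω(G) = 3 (lower bound: χ ≥ ω).
The clique on [1, 5, 11] has size 3, forcing χ ≥ 3, and the coloring below uses 3 colors, so χ(G) = 3.
A valid 3-coloring: color 1: [1, 4, 10]; color 2: [2, 5, 6, 9]; color 3: [3, 7, 8, 11].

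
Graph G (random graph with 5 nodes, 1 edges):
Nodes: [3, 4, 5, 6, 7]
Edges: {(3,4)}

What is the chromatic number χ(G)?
χ(G) = 2

Clique number ω(G) = 2 (lower bound: χ ≥ ω).
The graph is bipartite (no odd cycle), so 2 colors suffice: χ(G) = 2.
A valid 2-coloring: color 1: [4, 5, 6, 7]; color 2: [3].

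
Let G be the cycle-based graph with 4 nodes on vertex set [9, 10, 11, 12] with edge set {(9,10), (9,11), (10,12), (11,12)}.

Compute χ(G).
χ(G) = 2

Clique number ω(G) = 2 (lower bound: χ ≥ ω).
The graph is bipartite (no odd cycle), so 2 colors suffice: χ(G) = 2.
A valid 2-coloring: color 1: [10, 11]; color 2: [9, 12].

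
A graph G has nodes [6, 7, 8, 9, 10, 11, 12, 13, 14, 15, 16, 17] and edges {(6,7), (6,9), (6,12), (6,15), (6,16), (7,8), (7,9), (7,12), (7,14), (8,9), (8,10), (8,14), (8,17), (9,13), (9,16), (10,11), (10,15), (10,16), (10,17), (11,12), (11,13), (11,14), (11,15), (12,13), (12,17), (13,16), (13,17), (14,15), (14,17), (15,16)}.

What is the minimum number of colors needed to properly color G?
Clique number ω(G) = 3 (lower bound: χ ≥ ω).
Suppose a proper 3-coloring c exists. The clique [6, 7, 9] takes 3 distinct colors; by symmetry let c(6) = 1, c(7) = 2, c(9) = 3.
- Vertex 8: neighbors [7, 9] already have colors [2, 3] ⇒ c(8) = 1.
- Vertex 12: neighbors [6, 7] already have colors [1, 2] ⇒ c(12) = 3.
- Vertex 14: neighbors [8, 7] already have colors [1, 2] ⇒ c(14) = 3.
- Vertex 15: neighbors [6, 14] already have colors [1, 3] ⇒ c(15) = 2.
- Vertex 16: neighbors [6, 15, 9] already have colors [1, 2, 3] — all 3 colors blocked. Contradiction.
The forced assignments end in a contradiction, so G has no proper 3-coloring (χ ≥ 4).
The coloring below uses 4 colors, so χ(G) = 4.
A valid 4-coloring: color 1: [9, 12, 15]; color 2: [6, 10, 13, 14]; color 3: [8, 11, 16]; color 4: [7, 17].

χ(G) = 4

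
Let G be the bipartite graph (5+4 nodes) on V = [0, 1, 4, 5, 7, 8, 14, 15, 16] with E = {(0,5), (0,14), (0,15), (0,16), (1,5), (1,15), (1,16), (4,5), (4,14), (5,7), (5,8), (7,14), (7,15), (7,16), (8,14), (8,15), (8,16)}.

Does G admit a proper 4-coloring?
A valid 4-coloring: color 1: [5, 14, 15, 16]; color 2: [0, 1, 4, 7, 8].
(χ(G) = 2 ≤ 4.)

Yes, G is 4-colorable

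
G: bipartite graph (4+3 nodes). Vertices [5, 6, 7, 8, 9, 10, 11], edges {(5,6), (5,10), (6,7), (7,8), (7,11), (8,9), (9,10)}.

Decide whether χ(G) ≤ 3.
A valid 3-coloring: color 1: [5, 7, 9]; color 2: [6, 8, 10, 11].
(χ(G) = 2 ≤ 3.)

Yes, G is 3-colorable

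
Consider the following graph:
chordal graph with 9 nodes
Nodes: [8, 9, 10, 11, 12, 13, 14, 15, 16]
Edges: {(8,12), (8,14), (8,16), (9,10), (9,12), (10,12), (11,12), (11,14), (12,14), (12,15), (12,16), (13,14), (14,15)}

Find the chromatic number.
Clique number ω(G) = 3 (lower bound: χ ≥ ω).
The clique on [8, 12, 16] has size 3, forcing χ ≥ 3, and the coloring below uses 3 colors, so χ(G) = 3.
A valid 3-coloring: color 1: [12, 13]; color 2: [10, 14, 16]; color 3: [8, 9, 11, 15].

χ(G) = 3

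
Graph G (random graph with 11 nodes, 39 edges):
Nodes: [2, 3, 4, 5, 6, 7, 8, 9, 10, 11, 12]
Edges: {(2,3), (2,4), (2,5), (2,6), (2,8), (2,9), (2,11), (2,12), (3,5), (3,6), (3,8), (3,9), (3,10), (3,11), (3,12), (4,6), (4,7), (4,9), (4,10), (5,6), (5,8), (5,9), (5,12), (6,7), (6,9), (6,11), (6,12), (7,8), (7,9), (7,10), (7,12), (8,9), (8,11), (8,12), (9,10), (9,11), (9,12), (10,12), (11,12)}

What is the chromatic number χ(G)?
χ(G) = 6

Clique number ω(G) = 6 (lower bound: χ ≥ ω).
The clique on [2, 3, 8, 9, 11, 12] has size 6, forcing χ ≥ 6, and the coloring below uses 6 colors, so χ(G) = 6.
A valid 6-coloring: color 1: [9]; color 2: [4, 12]; color 3: [3, 7]; color 4: [2, 10]; color 5: [6, 8]; color 6: [5, 11].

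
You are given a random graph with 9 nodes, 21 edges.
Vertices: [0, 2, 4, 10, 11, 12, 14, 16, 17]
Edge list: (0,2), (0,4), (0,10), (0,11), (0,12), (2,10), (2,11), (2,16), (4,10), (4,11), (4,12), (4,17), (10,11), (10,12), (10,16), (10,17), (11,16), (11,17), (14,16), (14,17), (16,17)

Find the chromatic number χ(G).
Clique number ω(G) = 4 (lower bound: χ ≥ ω).
Odd cycle [16, 17, 4, 0, 2] needs 3 colors (χ ≥ 3).
Vertex 11 is adjacent to every vertex of [0, 2, 4, 16, 17], which already need 3 colors among themselves, so 11 needs a new color (χ ≥ 4).
Vertex 10 is adjacent to every vertex of [0, 2, 4, 11, 16, 17], which already need 4 colors among themselves, so 10 needs a new color (χ ≥ 5).
The coloring below uses 5 colors, so χ(G) = 5.
A valid 5-coloring: color 1: [10, 14]; color 2: [11, 12]; color 3: [0, 17]; color 4: [4, 16]; color 5: [2].

χ(G) = 5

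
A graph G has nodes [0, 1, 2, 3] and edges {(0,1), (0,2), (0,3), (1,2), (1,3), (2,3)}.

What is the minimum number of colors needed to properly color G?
Clique number ω(G) = 4 (lower bound: χ ≥ ω).
The clique on [0, 1, 2, 3] has size 4, forcing χ ≥ 4, and the coloring below uses 4 colors, so χ(G) = 4.
A valid 4-coloring: color 1: [0]; color 2: [1]; color 3: [3]; color 4: [2].

χ(G) = 4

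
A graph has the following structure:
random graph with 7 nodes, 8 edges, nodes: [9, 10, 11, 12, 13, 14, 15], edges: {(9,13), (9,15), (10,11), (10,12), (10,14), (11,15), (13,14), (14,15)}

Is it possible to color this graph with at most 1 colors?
Edge (9,13) forces its endpoints to differ, so 1 color is not enough.

No, G is not 1-colorable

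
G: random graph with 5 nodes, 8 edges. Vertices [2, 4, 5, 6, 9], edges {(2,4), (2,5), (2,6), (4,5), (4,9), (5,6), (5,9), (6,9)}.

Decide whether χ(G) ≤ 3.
A valid 3-coloring: color 1: [5]; color 2: [2, 9]; color 3: [4, 6].
(χ(G) = 3 ≤ 3.)

Yes, G is 3-colorable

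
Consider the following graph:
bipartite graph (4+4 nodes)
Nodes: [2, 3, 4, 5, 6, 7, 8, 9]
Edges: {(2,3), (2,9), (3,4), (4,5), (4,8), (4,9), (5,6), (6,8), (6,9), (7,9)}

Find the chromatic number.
χ(G) = 2

Clique number ω(G) = 2 (lower bound: χ ≥ ω).
The graph is bipartite (no odd cycle), so 2 colors suffice: χ(G) = 2.
A valid 2-coloring: color 1: [2, 4, 6, 7]; color 2: [3, 5, 8, 9].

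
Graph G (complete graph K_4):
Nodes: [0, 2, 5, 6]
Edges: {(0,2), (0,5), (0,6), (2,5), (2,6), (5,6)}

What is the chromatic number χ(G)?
Clique number ω(G) = 4 (lower bound: χ ≥ ω).
The clique on [0, 2, 5, 6] has size 4, forcing χ ≥ 4, and the coloring below uses 4 colors, so χ(G) = 4.
A valid 4-coloring: color 1: [5]; color 2: [0]; color 3: [2]; color 4: [6].

χ(G) = 4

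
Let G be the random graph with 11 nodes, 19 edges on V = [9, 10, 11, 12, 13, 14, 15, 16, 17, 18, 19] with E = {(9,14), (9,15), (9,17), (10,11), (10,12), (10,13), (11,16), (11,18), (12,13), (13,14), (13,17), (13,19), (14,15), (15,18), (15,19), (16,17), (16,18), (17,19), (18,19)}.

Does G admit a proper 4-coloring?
A valid 4-coloring: color 1: [9, 13, 18]; color 2: [10, 14, 16, 19]; color 3: [11, 12, 15, 17].
(χ(G) = 3 ≤ 4.)

Yes, G is 4-colorable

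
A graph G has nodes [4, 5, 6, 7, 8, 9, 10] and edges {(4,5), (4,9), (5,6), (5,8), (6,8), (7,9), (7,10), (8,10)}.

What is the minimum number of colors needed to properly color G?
χ(G) = 3

Clique number ω(G) = 3 (lower bound: χ ≥ ω).
The clique on [5, 6, 8] has size 3, forcing χ ≥ 3, and the coloring below uses 3 colors, so χ(G) = 3.
A valid 3-coloring: color 1: [5, 9, 10]; color 2: [4, 7, 8]; color 3: [6].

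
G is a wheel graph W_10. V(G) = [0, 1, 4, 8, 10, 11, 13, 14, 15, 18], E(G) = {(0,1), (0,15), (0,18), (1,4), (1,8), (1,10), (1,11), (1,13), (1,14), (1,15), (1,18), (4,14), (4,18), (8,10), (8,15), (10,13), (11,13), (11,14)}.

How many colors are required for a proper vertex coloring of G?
Clique number ω(G) = 3 (lower bound: χ ≥ ω).
Odd cycle [18, 4, 14, 11, 13, 10, 8, 15, 0] needs 3 colors (χ ≥ 3).
Vertex 1 is adjacent to every vertex of [0, 4, 8, 10, 11, 13, 14, 15, 18], which already need 3 colors among themselves, so 1 needs a new color (χ ≥ 4).
The coloring below uses 4 colors, so χ(G) = 4.
A valid 4-coloring: color 1: [1]; color 2: [13, 14, 15, 18]; color 3: [0, 4, 10, 11]; color 4: [8].

χ(G) = 4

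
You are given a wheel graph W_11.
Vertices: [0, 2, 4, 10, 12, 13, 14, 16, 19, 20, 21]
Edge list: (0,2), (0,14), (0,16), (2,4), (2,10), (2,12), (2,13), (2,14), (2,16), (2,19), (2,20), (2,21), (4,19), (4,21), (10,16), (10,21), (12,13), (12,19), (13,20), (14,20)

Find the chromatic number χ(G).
Clique number ω(G) = 3 (lower bound: χ ≥ ω).
The clique on [0, 2, 16] has size 3, forcing χ ≥ 3, and the coloring below uses 3 colors, so χ(G) = 3.
A valid 3-coloring: color 1: [2]; color 2: [0, 4, 10, 12, 20]; color 3: [13, 14, 16, 19, 21].

χ(G) = 3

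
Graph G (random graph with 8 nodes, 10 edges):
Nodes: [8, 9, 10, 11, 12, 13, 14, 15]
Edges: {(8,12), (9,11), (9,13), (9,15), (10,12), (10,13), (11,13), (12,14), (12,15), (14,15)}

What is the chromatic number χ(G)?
χ(G) = 3

Clique number ω(G) = 3 (lower bound: χ ≥ ω).
The clique on [9, 11, 13] has size 3, forcing χ ≥ 3, and the coloring below uses 3 colors, so χ(G) = 3.
A valid 3-coloring: color 1: [9, 12]; color 2: [8, 13, 15]; color 3: [10, 11, 14].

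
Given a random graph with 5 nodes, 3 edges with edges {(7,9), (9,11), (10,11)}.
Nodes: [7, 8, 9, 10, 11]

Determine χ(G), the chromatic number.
Clique number ω(G) = 2 (lower bound: χ ≥ ω).
The graph is bipartite (no odd cycle), so 2 colors suffice: χ(G) = 2.
A valid 2-coloring: color 1: [7, 8, 11]; color 2: [9, 10].

χ(G) = 2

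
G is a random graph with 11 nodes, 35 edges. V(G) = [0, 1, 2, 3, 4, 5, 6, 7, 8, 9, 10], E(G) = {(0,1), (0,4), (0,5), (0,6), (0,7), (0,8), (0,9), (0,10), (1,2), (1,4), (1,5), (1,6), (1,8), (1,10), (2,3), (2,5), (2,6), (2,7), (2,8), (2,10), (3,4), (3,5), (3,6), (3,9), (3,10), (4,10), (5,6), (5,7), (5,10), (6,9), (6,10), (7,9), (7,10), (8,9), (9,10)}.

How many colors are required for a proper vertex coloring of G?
χ(G) = 5

Clique number ω(G) = 5 (lower bound: χ ≥ ω).
The clique on [0, 1, 5, 6, 10] has size 5, forcing χ ≥ 5, and the coloring below uses 5 colors, so χ(G) = 5.
A valid 5-coloring: color 1: [8, 10]; color 2: [0, 2]; color 3: [4, 5, 9]; color 4: [1, 3, 7]; color 5: [6].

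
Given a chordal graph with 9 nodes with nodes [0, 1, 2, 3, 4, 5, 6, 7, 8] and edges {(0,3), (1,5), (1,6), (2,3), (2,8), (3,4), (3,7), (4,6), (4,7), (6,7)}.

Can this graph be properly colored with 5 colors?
Yes, G is 5-colorable

A valid 5-coloring: color 1: [3, 5, 6, 8]; color 2: [0, 1, 2, 7]; color 3: [4].
(χ(G) = 3 ≤ 5.)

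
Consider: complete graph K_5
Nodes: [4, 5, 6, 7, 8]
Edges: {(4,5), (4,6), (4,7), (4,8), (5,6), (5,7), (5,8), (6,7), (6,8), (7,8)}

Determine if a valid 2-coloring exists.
No, G is not 2-colorable

The clique on vertices [4, 5, 6, 7, 8] has size 5 > 2, so it alone needs 5 colors.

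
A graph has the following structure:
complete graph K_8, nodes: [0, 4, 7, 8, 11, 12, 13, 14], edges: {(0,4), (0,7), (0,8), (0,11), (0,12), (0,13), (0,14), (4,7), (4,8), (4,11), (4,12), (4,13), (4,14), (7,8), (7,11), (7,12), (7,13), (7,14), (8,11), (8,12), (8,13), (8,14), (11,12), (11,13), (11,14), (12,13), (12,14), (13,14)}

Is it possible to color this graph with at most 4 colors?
The clique on vertices [0, 4, 7, 8, 11, 12, 13, 14] has size 8 > 4, so it alone needs 8 colors.

No, G is not 4-colorable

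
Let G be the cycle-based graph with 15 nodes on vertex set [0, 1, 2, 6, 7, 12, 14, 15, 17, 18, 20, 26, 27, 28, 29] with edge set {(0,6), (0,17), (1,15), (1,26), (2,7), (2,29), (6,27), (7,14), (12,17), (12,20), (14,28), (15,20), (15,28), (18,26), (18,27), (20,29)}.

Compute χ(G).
χ(G) = 3

Clique number ω(G) = 2 (lower bound: χ ≥ ω).
Odd cycle [29, 2, 7, 14, 28, 15, 20] needs 3 colors (χ ≥ 3).
The coloring below uses 3 colors, so χ(G) = 3.
A valid 3-coloring: color 1: [1, 2, 6, 14, 17, 18, 20]; color 2: [0, 7, 12, 15, 26, 27, 29]; color 3: [28].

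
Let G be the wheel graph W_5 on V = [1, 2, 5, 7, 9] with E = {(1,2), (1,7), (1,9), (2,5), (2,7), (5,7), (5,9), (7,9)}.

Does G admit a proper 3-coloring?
A valid 3-coloring: color 1: [7]; color 2: [2, 9]; color 3: [1, 5].
(χ(G) = 3 ≤ 3.)

Yes, G is 3-colorable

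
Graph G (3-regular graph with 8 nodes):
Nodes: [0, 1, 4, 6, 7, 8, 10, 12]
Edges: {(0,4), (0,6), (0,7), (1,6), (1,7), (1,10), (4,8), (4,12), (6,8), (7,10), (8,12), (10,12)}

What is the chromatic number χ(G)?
χ(G) = 3

Clique number ω(G) = 3 (lower bound: χ ≥ ω).
The clique on [1, 7, 10] has size 3, forcing χ ≥ 3, and the coloring below uses 3 colors, so χ(G) = 3.
A valid 3-coloring: color 1: [0, 1, 12]; color 2: [4, 6, 7]; color 3: [8, 10].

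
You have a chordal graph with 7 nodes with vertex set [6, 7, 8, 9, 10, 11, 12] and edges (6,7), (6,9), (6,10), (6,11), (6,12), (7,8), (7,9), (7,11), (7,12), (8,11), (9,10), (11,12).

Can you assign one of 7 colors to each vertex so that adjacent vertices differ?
Yes, G is 7-colorable

A valid 7-coloring: color 1: [7, 10]; color 2: [6, 8]; color 3: [9, 11]; color 4: [12].
(χ(G) = 4 ≤ 7.)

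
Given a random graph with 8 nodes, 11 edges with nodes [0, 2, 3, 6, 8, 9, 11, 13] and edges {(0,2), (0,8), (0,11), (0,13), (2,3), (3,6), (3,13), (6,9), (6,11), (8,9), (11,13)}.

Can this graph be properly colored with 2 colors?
No, G is not 2-colorable

The clique on vertices [0, 11, 13] has size 3 > 2, so it alone needs 3 colors.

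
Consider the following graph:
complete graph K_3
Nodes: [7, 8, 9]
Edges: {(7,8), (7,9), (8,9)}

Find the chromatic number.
Clique number ω(G) = 3 (lower bound: χ ≥ ω).
The clique on [7, 8, 9] has size 3, forcing χ ≥ 3, and the coloring below uses 3 colors, so χ(G) = 3.
A valid 3-coloring: color 1: [7]; color 2: [8]; color 3: [9].

χ(G) = 3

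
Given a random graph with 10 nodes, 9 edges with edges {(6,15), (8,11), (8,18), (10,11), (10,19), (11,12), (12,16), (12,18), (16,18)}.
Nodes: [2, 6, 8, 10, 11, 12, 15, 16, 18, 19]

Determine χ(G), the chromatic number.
Clique number ω(G) = 3 (lower bound: χ ≥ ω).
The clique on [12, 16, 18] has size 3, forcing χ ≥ 3, and the coloring below uses 3 colors, so χ(G) = 3.
A valid 3-coloring: color 1: [2, 6, 11, 18, 19]; color 2: [8, 10, 12, 15]; color 3: [16].

χ(G) = 3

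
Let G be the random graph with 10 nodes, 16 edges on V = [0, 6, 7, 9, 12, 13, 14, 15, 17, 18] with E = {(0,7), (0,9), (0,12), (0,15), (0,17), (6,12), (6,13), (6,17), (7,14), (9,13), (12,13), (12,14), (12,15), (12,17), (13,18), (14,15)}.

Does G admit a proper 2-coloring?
No, G is not 2-colorable

The clique on vertices [0, 12, 17] has size 3 > 2, so it alone needs 3 colors.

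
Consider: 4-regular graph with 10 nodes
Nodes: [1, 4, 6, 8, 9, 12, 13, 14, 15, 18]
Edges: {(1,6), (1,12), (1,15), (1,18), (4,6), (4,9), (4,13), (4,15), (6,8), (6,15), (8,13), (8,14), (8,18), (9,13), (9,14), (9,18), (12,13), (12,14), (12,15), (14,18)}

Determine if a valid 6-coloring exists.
Yes, G is 6-colorable

A valid 6-coloring: color 1: [8, 9, 12]; color 2: [13, 15, 18]; color 3: [1, 4, 14]; color 4: [6].
(χ(G) = 4 ≤ 6.)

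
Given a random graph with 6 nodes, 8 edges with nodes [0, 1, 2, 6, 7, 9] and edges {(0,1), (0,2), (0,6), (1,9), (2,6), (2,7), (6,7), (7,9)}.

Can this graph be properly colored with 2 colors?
No, G is not 2-colorable

The clique on vertices [0, 2, 6] has size 3 > 2, so it alone needs 3 colors.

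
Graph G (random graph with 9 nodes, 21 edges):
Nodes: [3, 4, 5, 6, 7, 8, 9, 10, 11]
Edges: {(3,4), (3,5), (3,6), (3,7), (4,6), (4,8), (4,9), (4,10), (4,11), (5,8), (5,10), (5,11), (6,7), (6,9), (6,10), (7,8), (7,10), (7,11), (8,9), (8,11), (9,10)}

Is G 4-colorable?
Yes, G is 4-colorable

A valid 4-coloring: color 1: [4, 5, 7]; color 2: [6, 8]; color 3: [3, 9, 11]; color 4: [10].
(χ(G) = 4 ≤ 4.)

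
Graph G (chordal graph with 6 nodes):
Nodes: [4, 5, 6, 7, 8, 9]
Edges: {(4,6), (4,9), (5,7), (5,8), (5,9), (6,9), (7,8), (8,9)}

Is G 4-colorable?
A valid 4-coloring: color 1: [7, 9]; color 2: [4, 5]; color 3: [6, 8].
(χ(G) = 3 ≤ 4.)

Yes, G is 4-colorable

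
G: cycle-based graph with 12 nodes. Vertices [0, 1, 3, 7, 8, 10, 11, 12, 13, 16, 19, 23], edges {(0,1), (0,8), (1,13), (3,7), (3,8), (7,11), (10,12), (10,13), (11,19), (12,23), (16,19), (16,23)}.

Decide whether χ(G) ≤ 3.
Yes, G is 3-colorable

A valid 3-coloring: color 1: [1, 7, 8, 10, 19, 23]; color 2: [0, 3, 11, 12, 13, 16].
(χ(G) = 2 ≤ 3.)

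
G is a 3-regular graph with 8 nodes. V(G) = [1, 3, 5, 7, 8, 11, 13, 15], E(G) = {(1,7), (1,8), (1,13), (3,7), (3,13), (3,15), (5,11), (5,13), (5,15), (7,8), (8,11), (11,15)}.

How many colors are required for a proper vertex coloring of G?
χ(G) = 3

Clique number ω(G) = 3 (lower bound: χ ≥ ω).
The clique on [1, 7, 8] has size 3, forcing χ ≥ 3, and the coloring below uses 3 colors, so χ(G) = 3.
A valid 3-coloring: color 1: [1, 3, 11]; color 2: [7, 13, 15]; color 3: [5, 8].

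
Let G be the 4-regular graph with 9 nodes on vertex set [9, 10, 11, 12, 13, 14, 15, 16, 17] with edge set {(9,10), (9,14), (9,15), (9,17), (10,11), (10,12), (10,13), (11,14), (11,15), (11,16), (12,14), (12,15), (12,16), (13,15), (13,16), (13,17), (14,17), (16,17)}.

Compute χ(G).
χ(G) = 3

Clique number ω(G) = 3 (lower bound: χ ≥ ω).
The clique on [9, 14, 17] has size 3, forcing χ ≥ 3, and the coloring below uses 3 colors, so χ(G) = 3.
A valid 3-coloring: color 1: [10, 14, 15, 16]; color 2: [9, 11, 12, 13]; color 3: [17].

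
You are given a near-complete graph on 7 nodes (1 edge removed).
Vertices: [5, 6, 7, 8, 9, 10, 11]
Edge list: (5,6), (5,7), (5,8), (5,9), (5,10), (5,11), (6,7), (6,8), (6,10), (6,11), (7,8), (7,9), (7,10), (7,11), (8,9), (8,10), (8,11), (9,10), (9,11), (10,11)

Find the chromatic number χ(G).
Clique number ω(G) = 6 (lower bound: χ ≥ ω).
The clique on [5, 7, 8, 9, 10, 11] has size 6, forcing χ ≥ 6, and the coloring below uses 6 colors, so χ(G) = 6.
A valid 6-coloring: color 1: [8]; color 2: [5]; color 3: [7]; color 4: [11]; color 5: [10]; color 6: [6, 9].

χ(G) = 6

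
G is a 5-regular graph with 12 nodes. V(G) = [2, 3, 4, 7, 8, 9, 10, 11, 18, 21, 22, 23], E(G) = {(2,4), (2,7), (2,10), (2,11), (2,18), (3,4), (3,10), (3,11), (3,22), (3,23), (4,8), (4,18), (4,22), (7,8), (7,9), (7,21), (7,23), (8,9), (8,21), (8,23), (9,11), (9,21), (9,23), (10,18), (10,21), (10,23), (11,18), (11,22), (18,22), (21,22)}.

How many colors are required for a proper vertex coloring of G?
χ(G) = 4

Clique number ω(G) = 4 (lower bound: χ ≥ ω).
The clique on [7, 8, 9, 21] has size 4, forcing χ ≥ 4, and the coloring below uses 4 colors, so χ(G) = 4.
A valid 4-coloring: color 1: [2, 3, 8]; color 2: [4, 11, 21, 23]; color 3: [9, 18]; color 4: [7, 10, 22].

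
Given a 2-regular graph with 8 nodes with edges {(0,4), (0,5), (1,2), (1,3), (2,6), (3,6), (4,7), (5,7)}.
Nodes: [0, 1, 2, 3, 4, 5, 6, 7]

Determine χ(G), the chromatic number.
Clique number ω(G) = 2 (lower bound: χ ≥ ω).
The graph is bipartite (no odd cycle), so 2 colors suffice: χ(G) = 2.
A valid 2-coloring: color 1: [0, 1, 6, 7]; color 2: [2, 3, 4, 5].

χ(G) = 2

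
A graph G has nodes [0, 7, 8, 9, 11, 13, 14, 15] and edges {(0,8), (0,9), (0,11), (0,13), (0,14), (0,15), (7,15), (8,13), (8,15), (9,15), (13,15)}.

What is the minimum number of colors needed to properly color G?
Clique number ω(G) = 4 (lower bound: χ ≥ ω).
The clique on [0, 8, 13, 15] has size 4, forcing χ ≥ 4, and the coloring below uses 4 colors, so χ(G) = 4.
A valid 4-coloring: color 1: [0, 7]; color 2: [11, 14, 15]; color 3: [8, 9]; color 4: [13].

χ(G) = 4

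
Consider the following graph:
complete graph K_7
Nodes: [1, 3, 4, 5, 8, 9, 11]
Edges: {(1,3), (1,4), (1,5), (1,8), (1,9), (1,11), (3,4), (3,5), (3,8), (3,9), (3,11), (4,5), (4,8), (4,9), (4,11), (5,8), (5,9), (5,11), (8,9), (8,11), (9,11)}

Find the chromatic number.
χ(G) = 7

Clique number ω(G) = 7 (lower bound: χ ≥ ω).
The clique on [1, 3, 4, 5, 8, 9, 11] has size 7, forcing χ ≥ 7, and the coloring below uses 7 colors, so χ(G) = 7.
A valid 7-coloring: color 1: [11]; color 2: [9]; color 3: [3]; color 4: [1]; color 5: [4]; color 6: [8]; color 7: [5].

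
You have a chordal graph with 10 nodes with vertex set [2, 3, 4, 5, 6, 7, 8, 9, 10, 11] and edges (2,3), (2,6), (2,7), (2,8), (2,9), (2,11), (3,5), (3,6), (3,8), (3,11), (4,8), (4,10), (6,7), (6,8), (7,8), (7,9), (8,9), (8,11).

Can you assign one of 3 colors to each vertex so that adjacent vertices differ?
No, G is not 3-colorable

The clique on vertices [2, 7, 8, 9] has size 4 > 3, so it alone needs 4 colors.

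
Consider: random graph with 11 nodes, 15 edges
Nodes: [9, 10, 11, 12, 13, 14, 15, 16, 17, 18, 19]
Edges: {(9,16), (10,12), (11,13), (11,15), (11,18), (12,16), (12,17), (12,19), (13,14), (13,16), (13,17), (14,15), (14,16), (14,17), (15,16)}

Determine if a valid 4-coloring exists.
Yes, G is 4-colorable

A valid 4-coloring: color 1: [10, 11, 16, 17, 19]; color 2: [9, 12, 14, 18]; color 3: [13, 15].
(χ(G) = 3 ≤ 4.)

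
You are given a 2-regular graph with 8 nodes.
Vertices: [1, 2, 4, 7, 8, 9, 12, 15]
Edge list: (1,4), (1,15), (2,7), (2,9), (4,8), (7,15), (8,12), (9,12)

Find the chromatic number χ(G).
χ(G) = 2

Clique number ω(G) = 2 (lower bound: χ ≥ ω).
The graph is bipartite (no odd cycle), so 2 colors suffice: χ(G) = 2.
A valid 2-coloring: color 1: [1, 7, 8, 9]; color 2: [2, 4, 12, 15].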